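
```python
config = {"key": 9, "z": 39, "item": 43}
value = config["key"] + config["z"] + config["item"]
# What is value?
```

Trace:
`config = {"key": 9, "z": 39, "item": 43}` → config = {'key': 9, 'z': 39, 'item': 43}
`value = config["key"] + config["z"] + config["item"]` → value = 91
So value = 91

Answer: 91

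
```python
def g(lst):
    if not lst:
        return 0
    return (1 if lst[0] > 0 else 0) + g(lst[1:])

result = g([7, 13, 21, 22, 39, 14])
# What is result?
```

Count of positive elements in [7, 13, 21, 22, 39, 14] = 6

Answer: 6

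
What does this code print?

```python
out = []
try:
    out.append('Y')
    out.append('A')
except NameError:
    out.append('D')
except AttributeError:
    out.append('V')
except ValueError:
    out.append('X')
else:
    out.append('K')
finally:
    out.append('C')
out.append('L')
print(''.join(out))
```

Execution trace: 'Y' (try body) → 'A' (try body, no exception) → 'K' (else) → 'C' (finally) → 'L' (after the try/except). Output: YAKCL

Answer: YAKCL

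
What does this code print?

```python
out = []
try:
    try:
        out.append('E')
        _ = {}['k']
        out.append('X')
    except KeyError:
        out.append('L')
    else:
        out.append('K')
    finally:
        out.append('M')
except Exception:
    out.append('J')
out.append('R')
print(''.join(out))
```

Execution trace: 'E' (inner try body) → 'L' (inner except KeyError) → 'M' (inner finally) → 'R' (after the try/except). Output: ELMR

Answer: ELMR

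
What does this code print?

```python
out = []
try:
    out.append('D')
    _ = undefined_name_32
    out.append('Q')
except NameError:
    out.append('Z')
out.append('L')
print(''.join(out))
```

Execution trace: 'D' (try body) → 'Z' (except NameError) → 'L' (after the try/except). Output: DZL

Answer: DZL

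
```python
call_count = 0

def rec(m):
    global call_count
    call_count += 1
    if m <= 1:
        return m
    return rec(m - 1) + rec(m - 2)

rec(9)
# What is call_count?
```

Calls(m) = 1 + Calls(m-1) + Calls(m-2); Calls(0)=Calls(1)=1. For m=9 this gives 109.

Answer: 109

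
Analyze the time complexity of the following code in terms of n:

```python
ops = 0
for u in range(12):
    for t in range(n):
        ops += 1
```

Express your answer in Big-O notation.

Each loop level contributes: 1 × n. Multiplying the contributions gives O(n).

Answer: O(n)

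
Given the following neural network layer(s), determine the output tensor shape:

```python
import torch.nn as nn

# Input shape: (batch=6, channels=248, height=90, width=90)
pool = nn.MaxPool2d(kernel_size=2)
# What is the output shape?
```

Input: (6, 248, 90, 90) -> Output: (6, 248, 45, 45)

Answer: (6, 248, 45, 45)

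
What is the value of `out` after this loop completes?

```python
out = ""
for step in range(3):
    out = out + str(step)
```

Concatenate digits 0 to 2
`out` takes the values: "" → "0" → "01" → "012"

Answer: "012"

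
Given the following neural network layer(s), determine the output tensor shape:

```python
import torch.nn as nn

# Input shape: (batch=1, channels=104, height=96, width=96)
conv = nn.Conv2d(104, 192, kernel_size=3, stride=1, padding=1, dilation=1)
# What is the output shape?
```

Input: (1, 104, 96, 96) -> Output: (1, 192, 96, 96)

Answer: (1, 192, 96, 96)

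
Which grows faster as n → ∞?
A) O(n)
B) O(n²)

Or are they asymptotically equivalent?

O(n) vs O(n²): Higher order terms dominate.

Answer: B) O(n²) grows faster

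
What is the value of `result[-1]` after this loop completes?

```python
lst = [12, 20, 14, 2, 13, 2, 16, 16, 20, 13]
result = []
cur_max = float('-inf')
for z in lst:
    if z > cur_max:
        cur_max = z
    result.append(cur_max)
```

Running max ends at 20
`result` takes the values: [] → [12] → [12, 20] → [12, 20, 20] → [12, 20, 20, 20] → [12, 20, 20, 20, 20] → [12, 20, 20, 20, 20, 20] → [12, 20, 20, 20, 20, 20, 20] → [12, 20, 20, 20, 20, 20, 20, 20] → [12, 20, 20, 20, 20, 20, 20, 20, 20] → [12, 20, 20, 20, 20, 20, 20, 20, 20, 20]
So `result[-1]` = 20

Answer: 20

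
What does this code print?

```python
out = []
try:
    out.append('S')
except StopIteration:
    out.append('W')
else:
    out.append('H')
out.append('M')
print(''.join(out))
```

Execution trace: 'S' (try body, no exception) → 'H' (else) → 'M' (after the try/except). Output: SHM

Answer: SHM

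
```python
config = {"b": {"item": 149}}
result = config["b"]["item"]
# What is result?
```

Trace:
`config = {"b": {"item": 149}}` → config = {'b': {'item': 149}}
`result = config["b"]["item"]` → result = 149
So result = 149

Answer: 149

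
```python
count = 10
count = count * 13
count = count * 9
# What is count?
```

Trace:
`count = 10` → count = 10
`count = count * 13` → count = 130
`count = count * 9` → count = 1170
So count = 1170

Answer: 1170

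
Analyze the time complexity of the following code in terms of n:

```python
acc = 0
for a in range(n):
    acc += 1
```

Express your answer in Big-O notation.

Each loop level contributes: n. Multiplying the contributions gives O(n).

Answer: O(n)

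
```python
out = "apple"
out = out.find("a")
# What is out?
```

Trace:
`out = "apple"` → out = 'apple'
`out = out.find("a")` → out = 0
So out = 0

Answer: 0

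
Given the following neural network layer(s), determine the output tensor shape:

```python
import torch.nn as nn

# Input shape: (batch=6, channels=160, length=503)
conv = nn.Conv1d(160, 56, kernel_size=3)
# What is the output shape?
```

Input: (6, 160, 503) -> Output: (6, 56, 501)

Answer: (6, 56, 501)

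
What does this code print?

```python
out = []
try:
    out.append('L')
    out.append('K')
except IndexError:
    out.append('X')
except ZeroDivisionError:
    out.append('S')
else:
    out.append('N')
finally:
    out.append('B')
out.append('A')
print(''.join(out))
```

Execution trace: 'L' (try body) → 'K' (try body, no exception) → 'N' (else) → 'B' (finally) → 'A' (after the try/except). Output: LKNBA

Answer: LKNBA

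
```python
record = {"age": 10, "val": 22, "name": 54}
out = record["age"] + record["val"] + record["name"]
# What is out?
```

Trace:
`record = {"age": 10, "val": 22, "name": 54}` → record = {'age': 10, 'val': 22, 'name': 54}
`out = record["age"] + record["val"] + record["name"]` → out = 86
So out = 86

Answer: 86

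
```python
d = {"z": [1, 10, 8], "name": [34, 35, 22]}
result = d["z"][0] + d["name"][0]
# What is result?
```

Trace:
`d = {"z": [1, 10, 8], "name": [34, 35, 22]}` → d = {'z': [1, 10, 8], 'name': [34, 35, 22]}
`result = d["z"][0] + d["name"][0]` → result = 35
So result = 35

Answer: 35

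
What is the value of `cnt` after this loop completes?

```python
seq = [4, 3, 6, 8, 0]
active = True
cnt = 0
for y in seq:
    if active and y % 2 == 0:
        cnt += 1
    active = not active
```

Count even values at even positions
`cnt` takes the values: 0 → 1 → 2 → 3

Answer: 3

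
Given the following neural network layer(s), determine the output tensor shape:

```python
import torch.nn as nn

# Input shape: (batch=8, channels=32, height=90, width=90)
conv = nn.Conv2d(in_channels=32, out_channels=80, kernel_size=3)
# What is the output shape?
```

Input: (8, 32, 90, 90) -> Output: (8, 80, 88, 88)

Answer: (8, 80, 88, 88)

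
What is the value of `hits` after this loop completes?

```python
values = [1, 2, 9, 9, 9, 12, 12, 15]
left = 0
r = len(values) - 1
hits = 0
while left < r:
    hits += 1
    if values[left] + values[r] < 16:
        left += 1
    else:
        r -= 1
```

Steps to find pair summing to 16
`hits` takes the values: 0 → 1 → 2 → 3 → 4 → 5 → 6 → 7

Answer: 7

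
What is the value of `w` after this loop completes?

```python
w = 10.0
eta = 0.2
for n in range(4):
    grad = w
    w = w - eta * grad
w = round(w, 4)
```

Gradient descent: w = 10.0 * (1 - 0.2)^4
`w` takes the values: 10.0 → 8.0 → 6.4 → 5.12 → 4.096

Answer: 4.096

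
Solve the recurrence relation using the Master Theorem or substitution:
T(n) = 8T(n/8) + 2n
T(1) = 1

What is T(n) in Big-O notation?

By Master Theorem: a=8, b=8, f(n)=2n. Since log_8(8) = 1 and f(n) = Θ(n^1), Case 2 applies. T(n) = O(n log n).

Answer: O(n log n)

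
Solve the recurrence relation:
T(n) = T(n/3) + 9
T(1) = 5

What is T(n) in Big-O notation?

Each step divides n by 3 and adds 9. After log_3(n) steps we reach T(1)=5. So T(n) = 9·log_3(n) + 5 = O(log n).

Answer: O(log n)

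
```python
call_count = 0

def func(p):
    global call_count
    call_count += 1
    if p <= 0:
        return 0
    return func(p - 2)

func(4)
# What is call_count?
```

Linear recursion stepping by 2: 3 calls from p=4 down to ≤0.

Answer: 3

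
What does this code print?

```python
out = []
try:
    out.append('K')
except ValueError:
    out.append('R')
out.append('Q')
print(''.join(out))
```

Execution trace: 'K' (try body, no exception) → 'Q' (after the try/except). Output: KQ

Answer: KQ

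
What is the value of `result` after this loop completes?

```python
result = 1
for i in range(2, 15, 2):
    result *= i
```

Product of even numbers 2 to 14
`result` takes the values: 1 → 2 → 8 → 48 → 384 → 3840 → 46080 → 645120

Answer: 645120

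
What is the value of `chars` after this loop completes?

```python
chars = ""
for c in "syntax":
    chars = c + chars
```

Reverse 'syntax'
`chars` takes the values: "" → "s" → "ys" → "nys" → "tnys" → "atnys" → "xatnys"

Answer: "xatnys"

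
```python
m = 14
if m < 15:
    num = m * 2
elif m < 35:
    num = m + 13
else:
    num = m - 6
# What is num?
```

Trace:
`m = 14` → m = 14
`if m < 15: ...` → m < 15 is True → num = 28
So num = 28

Answer: 28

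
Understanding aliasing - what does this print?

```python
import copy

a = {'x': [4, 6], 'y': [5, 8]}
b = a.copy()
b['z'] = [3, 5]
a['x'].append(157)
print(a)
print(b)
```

Key concept: shallow copy of dict with mutable values.
Step by step:
`a = {'x': [4, 6], 'y': [5, 8]}` → a = {'x': [4, 6], 'y': [5, 8]}
`b = a.copy()` → b = {'x': [4, 6], 'y': [5, 8]}
`b['z'] = [3, 5]` → b = {'x': [4, 6], 'y': [5, 8], 'z': [3, 5]}
`a['x'].append(157)` → a = {'x': [4, 6, 157], 'y': [5, 8]}; b = {'x': [4, 6, 157], 'y': [5, 8], 'z': [3, 5]}
`print(a)` → prints {'x': [4, 6, 157], 'y': [5, 8]}
`print(b)` → prints {'x': [4, 6, 157], 'y': [5, 8], 'z': [3, 5]}

Answer:
{'x': [4, 6, 157], 'y': [5, 8]}
{'x': [4, 6, 157], 'y': [5, 8], 'z': [3, 5]}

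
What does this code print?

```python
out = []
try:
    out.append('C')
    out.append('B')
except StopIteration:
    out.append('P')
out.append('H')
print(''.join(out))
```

Execution trace: 'C' (try body) → 'B' (try body, no exception) → 'H' (after the try/except). Output: CBH

Answer: CBH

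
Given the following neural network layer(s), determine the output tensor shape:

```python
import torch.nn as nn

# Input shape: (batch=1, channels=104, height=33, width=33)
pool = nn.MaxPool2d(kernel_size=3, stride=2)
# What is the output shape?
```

Input: (1, 104, 33, 33) -> Output: (1, 104, 16, 16)

Answer: (1, 104, 16, 16)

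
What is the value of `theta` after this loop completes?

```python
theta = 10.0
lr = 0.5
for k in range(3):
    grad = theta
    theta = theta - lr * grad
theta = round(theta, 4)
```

Gradient descent: w = 10.0 * (1 - 0.5)^3
`theta` takes the values: 10.0 → 5.0 → 2.5 → 1.25

Answer: 1.25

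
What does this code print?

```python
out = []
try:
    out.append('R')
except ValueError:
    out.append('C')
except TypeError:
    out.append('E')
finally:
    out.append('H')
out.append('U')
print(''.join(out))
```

Execution trace: 'R' (try body, no exception) → 'H' (finally) → 'U' (after the try/except). Output: RHU

Answer: RHU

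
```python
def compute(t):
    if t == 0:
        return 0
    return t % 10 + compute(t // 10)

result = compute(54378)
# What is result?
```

Sum of digits of 54378: 8 + 7 + 3 + 4 + 5 = 27

Answer: 27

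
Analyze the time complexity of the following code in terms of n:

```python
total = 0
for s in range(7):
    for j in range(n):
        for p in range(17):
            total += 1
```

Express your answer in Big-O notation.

Each loop level contributes: 1 × n × 1. Multiplying the contributions gives O(n).

Answer: O(n)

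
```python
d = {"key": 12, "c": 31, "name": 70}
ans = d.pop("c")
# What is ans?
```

Trace:
`d = {"key": 12, "c": 31, "name": 70}` → d = {'key': 12, 'c': 31, 'name': 70}
`ans = d.pop("c")` → d = {'key': 12, 'name': 70}; ans = 31
So ans = 31

Answer: 31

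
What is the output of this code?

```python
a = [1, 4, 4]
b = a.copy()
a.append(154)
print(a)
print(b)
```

Key concept: list.copy() creates independent copy.
Step by step:
`a = [1, 4, 4]` → a = [1, 4, 4]
`b = a.copy()` → b = [1, 4, 4]
`a.append(154)` → a = [1, 4, 4, 154]
`print(a)` → prints [1, 4, 4, 154]
`print(b)` → prints [1, 4, 4]

Answer:
[1, 4, 4, 154]
[1, 4, 4]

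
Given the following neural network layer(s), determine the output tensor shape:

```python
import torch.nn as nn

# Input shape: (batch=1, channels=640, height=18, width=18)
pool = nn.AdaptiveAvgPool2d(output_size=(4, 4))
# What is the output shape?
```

Input: (1, 640, 18, 18) -> Output: (1, 640, 4, 4)

Answer: (1, 640, 4, 4)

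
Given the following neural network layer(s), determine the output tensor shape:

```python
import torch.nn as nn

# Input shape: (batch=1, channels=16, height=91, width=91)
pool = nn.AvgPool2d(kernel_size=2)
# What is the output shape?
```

Input: (1, 16, 91, 91) -> Output: (1, 16, 45, 45)

Answer: (1, 16, 45, 45)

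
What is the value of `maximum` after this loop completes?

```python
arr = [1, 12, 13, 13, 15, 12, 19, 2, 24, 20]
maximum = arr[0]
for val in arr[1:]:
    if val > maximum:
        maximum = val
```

Maximum of [1, 12, 13, 13, 15, 12, 19, 2, 24, 20]
`maximum` takes the values: 1 → 12 → 13 → 15 → 19 → 24

Answer: 24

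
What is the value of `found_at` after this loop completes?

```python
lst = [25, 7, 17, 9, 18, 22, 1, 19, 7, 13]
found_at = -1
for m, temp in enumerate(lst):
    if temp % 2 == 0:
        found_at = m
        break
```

First even number index in [25, 7, 17, 9, 18, 22, 1, 19, 7, 13]
`found_at` takes the values: -1 → 4

Answer: 4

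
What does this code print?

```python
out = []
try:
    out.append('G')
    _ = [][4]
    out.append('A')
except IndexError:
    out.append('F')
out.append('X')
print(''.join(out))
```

Execution trace: 'G' (try body) → 'F' (except IndexError) → 'X' (after the try/except). Output: GFX

Answer: GFX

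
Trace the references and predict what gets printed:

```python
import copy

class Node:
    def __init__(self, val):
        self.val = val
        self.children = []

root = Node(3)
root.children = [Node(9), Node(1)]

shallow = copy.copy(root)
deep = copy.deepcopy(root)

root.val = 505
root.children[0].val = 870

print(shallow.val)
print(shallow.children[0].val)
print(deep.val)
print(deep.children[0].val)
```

Key concept: deep copy with custom objects.
Step by step:
`root = Node(3)` → root = Node(val=3, children=[])
`root.children = [Node(9), Node(1)]` → root = Node(val=3, children=[Node(val=9, children=[]), Node(val=1, children=[])])
`shallow = copy.copy(root)` → shallow = Node(val=3, children=[Node(val=9, children=[]), Node(val=1, children=[])])
`deep = copy.deepcopy(root)` → deep = Node(val=3, children=[Node(val=9, children=[]), Node(val=1, children=[])])
`root.val = 505` → root = Node(val=505, children=[Node(val=9, children=[]), Node(val=1, children=[])])
`root.children[0].val = 870` → root = Node(val=505, children=[Node(val=870, children=[]), Node(val=1, children=[])]); shallow = Node(val=3, children=[Node(val=870, children=[]), Node(val=1, children=[])])
`print(shallow.val)` → prints 3
`print(shallow.children[0].val)` → prints 870
`print(deep.val)` → prints 3
`print(deep.children[0].val)` → prints 9

Answer:
3
870
3
9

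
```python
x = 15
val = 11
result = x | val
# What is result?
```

Trace:
`x = 15` → x = 15
`val = 11` → val = 11
`result = x | val` → result = 15
So result = 15

Answer: 15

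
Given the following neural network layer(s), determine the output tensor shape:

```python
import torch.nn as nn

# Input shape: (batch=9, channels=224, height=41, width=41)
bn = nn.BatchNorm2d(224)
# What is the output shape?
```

Input: (9, 224, 41, 41) -> Output: (9, 224, 41, 41)

Answer: (9, 224, 41, 41)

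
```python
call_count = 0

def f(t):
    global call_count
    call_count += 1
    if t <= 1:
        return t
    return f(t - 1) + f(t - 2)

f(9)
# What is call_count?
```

Calls(t) = 1 + Calls(t-1) + Calls(t-2); Calls(0)=Calls(1)=1. For t=9 this gives 109.

Answer: 109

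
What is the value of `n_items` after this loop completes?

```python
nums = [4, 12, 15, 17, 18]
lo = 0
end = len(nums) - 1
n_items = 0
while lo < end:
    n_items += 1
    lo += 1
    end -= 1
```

Iterations until pointers meet (list length 5)
`n_items` takes the values: 0 → 1 → 2

Answer: 2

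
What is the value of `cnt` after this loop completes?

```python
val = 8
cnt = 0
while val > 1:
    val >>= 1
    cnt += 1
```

Count right shifts until 1
`cnt` takes the values: 0 → 1 → 2 → 3

Answer: 3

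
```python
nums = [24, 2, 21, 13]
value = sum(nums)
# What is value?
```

Trace:
`nums = [24, 2, 21, 13]` → nums = [24, 2, 21, 13]
`value = sum(nums)` → value = 60
So value = 60

Answer: 60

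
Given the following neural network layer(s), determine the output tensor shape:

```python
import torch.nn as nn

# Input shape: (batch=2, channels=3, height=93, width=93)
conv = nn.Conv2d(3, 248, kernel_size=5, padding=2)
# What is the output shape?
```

Input: (2, 3, 93, 93) -> Output: (2, 248, 93, 93)

Answer: (2, 248, 93, 93)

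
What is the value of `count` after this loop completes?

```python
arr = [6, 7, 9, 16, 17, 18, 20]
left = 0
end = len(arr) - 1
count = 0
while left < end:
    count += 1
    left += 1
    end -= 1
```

Iterations until pointers meet (list length 7)
`count` takes the values: 0 → 1 → 2 → 3

Answer: 3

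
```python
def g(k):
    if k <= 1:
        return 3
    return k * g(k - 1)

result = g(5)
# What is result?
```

g(5) = 5 * 4 * 3 * 2 * 3 = 360

Answer: 360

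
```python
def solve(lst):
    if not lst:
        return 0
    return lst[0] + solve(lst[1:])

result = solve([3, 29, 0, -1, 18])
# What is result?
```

3 + 29 + 0 + (-1) + 18 + 0 = 49

Answer: 49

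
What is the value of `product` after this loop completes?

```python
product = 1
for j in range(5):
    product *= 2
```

2^5 = 32
`product` takes the values: 1 → 2 → 4 → 8 → 16 → 32

Answer: 32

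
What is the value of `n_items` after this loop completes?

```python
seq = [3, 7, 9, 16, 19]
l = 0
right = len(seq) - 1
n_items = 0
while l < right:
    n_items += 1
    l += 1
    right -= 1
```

Iterations until pointers meet (list length 5)
`n_items` takes the values: 0 → 1 → 2

Answer: 2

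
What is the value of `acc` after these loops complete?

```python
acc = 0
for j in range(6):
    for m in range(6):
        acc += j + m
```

Sum of all j+m for j,m in 6x6
`acc` takes the values: 0 → 1 → 3 → 6 → 10 → 15 → 16 → 18 → 21 → 25 → 30 → 36 → 38 → 41 → 45 → 50 → 56 → 63 → 66 → 70 → 75 → 81 → 88 → 96 → 100 → 105 → 111 → 118 → 126 → 135 → 140 → 146 → 153 → 161 → 170 → 180

Answer: 180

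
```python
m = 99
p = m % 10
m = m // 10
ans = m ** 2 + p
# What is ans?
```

Trace:
`m = 99` → m = 99
`p = m % 10` → p = 9
`m = m // 10` → m = 9
`ans = m ** 2 + p` → ans = 90
So ans = 90

Answer: 90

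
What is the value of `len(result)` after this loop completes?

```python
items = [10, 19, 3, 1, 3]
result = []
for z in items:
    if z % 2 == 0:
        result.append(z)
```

Count even numbers in [10, 19, 3, 1, 3]
`result` takes the values: [] → [10]
So `len(result)` = 1

Answer: 1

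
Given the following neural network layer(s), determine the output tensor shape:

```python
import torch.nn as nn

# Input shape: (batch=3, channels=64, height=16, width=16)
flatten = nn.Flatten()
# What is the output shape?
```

Input: (3, 64, 16, 16) -> Output: (3, 16384)

Answer: (3, 16384)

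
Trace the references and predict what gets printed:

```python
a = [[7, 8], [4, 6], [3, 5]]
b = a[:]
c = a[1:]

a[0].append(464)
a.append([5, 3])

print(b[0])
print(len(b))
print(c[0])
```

Key concept: slice with nested mutation.
Step by step:
`a = [[7, 8], [4, 6], [3, 5]]` → a = [[7, 8], [4, 6], [3, 5]]
`b = a[:]` → b = [[7, 8], [4, 6], [3, 5]]
`c = a[1:]` → c = [[4, 6], [3, 5]]
`a[0].append(464)` → a = [[7, 8, 464], [4, 6], [3, 5]]; b = [[7, 8, 464], [4, 6], [3, 5]]
`a.append([5, 3])` → a = [[7, 8, 464], [4, 6], [3, 5], [5, 3]]
`print(b[0])` → prints [7, 8, 464]
`print(len(b))` → prints 3
`print(c[0])` → prints [4, 6]

Answer:
[7, 8, 464]
3
[4, 6]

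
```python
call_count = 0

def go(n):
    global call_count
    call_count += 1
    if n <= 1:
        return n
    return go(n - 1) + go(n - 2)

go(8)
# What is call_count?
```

Calls(n) = 1 + Calls(n-1) + Calls(n-2); Calls(0)=Calls(1)=1. For n=8 this gives 67.

Answer: 67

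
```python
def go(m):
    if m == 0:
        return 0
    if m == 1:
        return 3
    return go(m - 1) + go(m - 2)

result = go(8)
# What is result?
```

Build up from base cases: go(0)=0, go(1)=3, go(2)=3, go(3)=6, go(4)=9, go(5)=15, go(6)=24, ..., go(8)=63

Answer: 63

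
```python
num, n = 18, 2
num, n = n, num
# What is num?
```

Trace:
`num, n = 18, 2` → num = 18; n = 2
`num, n = n, num` → num = 2; n = 18
So num = 2

Answer: 2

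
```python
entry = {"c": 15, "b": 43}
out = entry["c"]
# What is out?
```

Trace:
`entry = {"c": 15, "b": 43}` → entry = {'c': 15, 'b': 43}
`out = entry["c"]` → out = 15
So out = 15

Answer: 15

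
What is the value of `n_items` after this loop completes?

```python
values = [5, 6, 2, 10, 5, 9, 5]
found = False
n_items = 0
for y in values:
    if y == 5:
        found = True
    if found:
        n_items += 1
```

Count elements after first 5 in [5, 6, 2, 10, 5, 9, 5]
`n_items` takes the values: 0 → 1 → 2 → 3 → 4 → 5 → 6 → 7

Answer: 7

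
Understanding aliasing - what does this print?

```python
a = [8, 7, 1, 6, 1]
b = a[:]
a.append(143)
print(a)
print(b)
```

Key concept: slice [:] creates copy.
Step by step:
`a = [8, 7, 1, 6, 1]` → a = [8, 7, 1, 6, 1]
`b = a[:]` → b = [8, 7, 1, 6, 1]
`a.append(143)` → a = [8, 7, 1, 6, 1, 143]
`print(a)` → prints [8, 7, 1, 6, 1, 143]
`print(b)` → prints [8, 7, 1, 6, 1]

Answer:
[8, 7, 1, 6, 1, 143]
[8, 7, 1, 6, 1]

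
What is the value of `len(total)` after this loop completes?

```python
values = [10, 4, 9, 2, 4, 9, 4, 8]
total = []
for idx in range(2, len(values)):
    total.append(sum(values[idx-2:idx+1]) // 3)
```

Number of 3-element averages
`total` takes the values: [] → [7] → [7, 5] → [7, 5, 5] → [7, 5, 5, 5] → [7, 5, 5, 5, 5] → [7, 5, 5, 5, 5, 7]
So `len(total)` = 6

Answer: 6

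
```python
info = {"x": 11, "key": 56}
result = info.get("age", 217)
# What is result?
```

Trace:
`info = {"x": 11, "key": 56}` → info = {'x': 11, 'key': 56}
`result = info.get("age", 217)` → result = 217
So result = 217

Answer: 217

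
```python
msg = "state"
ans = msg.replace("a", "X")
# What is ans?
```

Trace:
`msg = "state"` → msg = 'state'
`ans = msg.replace("a", "X")` → ans = 'stXte'
So ans = 'stXte'

Answer: 'stXte'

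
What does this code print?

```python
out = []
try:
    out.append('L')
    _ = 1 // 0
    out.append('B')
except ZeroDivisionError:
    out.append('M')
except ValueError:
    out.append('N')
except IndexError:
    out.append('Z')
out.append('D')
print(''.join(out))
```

Execution trace: 'L' (try body) → 'M' (except ZeroDivisionError) → 'D' (after the try/except). Output: LMD

Answer: LMD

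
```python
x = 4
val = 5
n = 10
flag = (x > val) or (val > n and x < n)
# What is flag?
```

Trace:
`x = 4` → x = 4
`val = 5` → val = 5
`n = 10` → n = 10
`flag = (x > val) or (val > n and x < n)` → flag = False
So flag = False

Answer: False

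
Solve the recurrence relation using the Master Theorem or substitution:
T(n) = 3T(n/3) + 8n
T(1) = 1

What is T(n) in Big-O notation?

By Master Theorem: a=3, b=3, f(n)=8n. Since log_3(3) = 1 and f(n) = Θ(n^1), Case 2 applies. T(n) = O(n log n).

Answer: O(n log n)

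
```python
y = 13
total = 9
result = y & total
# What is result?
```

Trace:
`y = 13` → y = 13
`total = 9` → total = 9
`result = y & total` → result = 9
So result = 9

Answer: 9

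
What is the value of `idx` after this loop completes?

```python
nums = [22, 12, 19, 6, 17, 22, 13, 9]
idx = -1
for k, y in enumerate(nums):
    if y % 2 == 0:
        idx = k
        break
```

First even number index in [22, 12, 19, 6, 17, 22, 13, 9]
`idx` takes the values: -1 → 0

Answer: 0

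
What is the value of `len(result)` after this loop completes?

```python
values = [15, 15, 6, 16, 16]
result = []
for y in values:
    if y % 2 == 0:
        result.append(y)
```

Count even numbers in [15, 15, 6, 16, 16]
`result` takes the values: [] → [6] → [6, 16] → [6, 16, 16]
So `len(result)` = 3

Answer: 3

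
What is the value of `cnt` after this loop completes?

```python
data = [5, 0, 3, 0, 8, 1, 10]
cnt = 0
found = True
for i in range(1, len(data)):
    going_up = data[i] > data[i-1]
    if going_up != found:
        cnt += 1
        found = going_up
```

Count direction changes in [5, 0, 3, 0, 8, 1, 10]
`cnt` takes the values: 0 → 1 → 2 → 3 → 4 → 5 → 6

Answer: 6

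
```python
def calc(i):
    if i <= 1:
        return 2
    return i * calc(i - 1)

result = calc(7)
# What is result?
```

calc(7) = 7 * 6 * 5 * 4 * 3 * 2 * 2 = 10080

Answer: 10080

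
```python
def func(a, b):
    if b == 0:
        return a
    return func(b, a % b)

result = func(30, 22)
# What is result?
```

func(30, 22) -> func(22, 8) -> func(8, 6) -> func(6, 2) -> func(2, 0) -> 2

Answer: 2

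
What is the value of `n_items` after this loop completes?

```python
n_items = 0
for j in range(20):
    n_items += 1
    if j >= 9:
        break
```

Loop breaks when j reaches 9, n_items is 10
`n_items` takes the values: 0 → 1 → 2 → 3 → 4 → 5 → 6 → 7 → 8 → 9 → 10

Answer: 10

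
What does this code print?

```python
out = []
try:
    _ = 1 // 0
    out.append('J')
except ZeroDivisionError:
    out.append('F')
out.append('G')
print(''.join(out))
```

Execution trace: 'F' (except ZeroDivisionError) → 'G' (after the try/except). Output: FG

Answer: FG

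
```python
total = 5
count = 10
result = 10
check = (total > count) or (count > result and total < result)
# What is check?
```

Trace:
`total = 5` → total = 5
`count = 10` → count = 10
`result = 10` → result = 10
`check = (total > count) or (count > result and total < result)` → check = False
So check = False

Answer: False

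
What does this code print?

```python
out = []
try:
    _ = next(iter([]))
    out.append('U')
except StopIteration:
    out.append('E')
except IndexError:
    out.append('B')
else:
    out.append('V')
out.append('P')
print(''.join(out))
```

Execution trace: 'E' (except StopIteration) → 'P' (after the try/except). Output: EP

Answer: EP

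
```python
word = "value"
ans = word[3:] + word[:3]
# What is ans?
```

Trace:
`word = "value"` → word = 'value'
`ans = word[3:] + word[:3]` → ans = 'ueval'
So ans = 'ueval'

Answer: 'ueval'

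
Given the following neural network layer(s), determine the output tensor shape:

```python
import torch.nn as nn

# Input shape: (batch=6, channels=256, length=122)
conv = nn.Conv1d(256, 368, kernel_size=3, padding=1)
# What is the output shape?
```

Input: (6, 256, 122) -> Output: (6, 368, 122)

Answer: (6, 368, 122)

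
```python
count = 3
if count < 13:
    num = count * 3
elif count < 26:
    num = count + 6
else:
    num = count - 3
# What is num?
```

Trace:
`count = 3` → count = 3
`if count < 13: ...` → count < 13 is True → num = 9
So num = 9

Answer: 9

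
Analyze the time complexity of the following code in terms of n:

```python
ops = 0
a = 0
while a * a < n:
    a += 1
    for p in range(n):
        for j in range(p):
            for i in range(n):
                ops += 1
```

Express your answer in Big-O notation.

Each loop level contributes: √n × n × n × n. Multiplying the contributions gives O(n^3√n).

Answer: O(n^3√n)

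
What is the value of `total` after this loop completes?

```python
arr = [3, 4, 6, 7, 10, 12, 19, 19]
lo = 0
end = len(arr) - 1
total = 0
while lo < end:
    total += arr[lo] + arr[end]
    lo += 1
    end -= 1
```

Sum of pairs from ends
`total` takes the values: 0 → 22 → 45 → 63 → 80

Answer: 80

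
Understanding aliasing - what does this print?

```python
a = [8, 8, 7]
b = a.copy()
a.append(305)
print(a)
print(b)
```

Key concept: list.copy() creates independent copy.
Step by step:
`a = [8, 8, 7]` → a = [8, 8, 7]
`b = a.copy()` → b = [8, 8, 7]
`a.append(305)` → a = [8, 8, 7, 305]
`print(a)` → prints [8, 8, 7, 305]
`print(b)` → prints [8, 8, 7]

Answer:
[8, 8, 7, 305]
[8, 8, 7]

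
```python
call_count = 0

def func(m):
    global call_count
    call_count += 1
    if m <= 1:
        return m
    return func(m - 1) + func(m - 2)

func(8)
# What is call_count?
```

Calls(m) = 1 + Calls(m-1) + Calls(m-2); Calls(0)=Calls(1)=1. For m=8 this gives 67.

Answer: 67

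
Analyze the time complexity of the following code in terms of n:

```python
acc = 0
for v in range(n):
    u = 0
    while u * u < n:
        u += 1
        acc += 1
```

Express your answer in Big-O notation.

Each loop level contributes: n × √n. Multiplying the contributions gives O(n√n).

Answer: O(n√n)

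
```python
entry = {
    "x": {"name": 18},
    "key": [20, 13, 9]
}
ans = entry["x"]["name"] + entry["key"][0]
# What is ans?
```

Trace:
`entry = { ...` → entry = {'x': {'name': 18}, 'key': [20, 13, 9]}
`ans = entry["x"]["name"] + entry["key"][0]` → ans = 38
So ans = 38

Answer: 38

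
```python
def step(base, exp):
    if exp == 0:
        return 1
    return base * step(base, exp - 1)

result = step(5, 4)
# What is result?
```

step(5, 4) = 5 * 5 * 5 * 5 = 625

Answer: 625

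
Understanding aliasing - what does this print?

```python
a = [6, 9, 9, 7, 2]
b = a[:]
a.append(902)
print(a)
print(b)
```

Key concept: slice [:] creates copy.
Step by step:
`a = [6, 9, 9, 7, 2]` → a = [6, 9, 9, 7, 2]
`b = a[:]` → b = [6, 9, 9, 7, 2]
`a.append(902)` → a = [6, 9, 9, 7, 2, 902]
`print(a)` → prints [6, 9, 9, 7, 2, 902]
`print(b)` → prints [6, 9, 9, 7, 2]

Answer:
[6, 9, 9, 7, 2, 902]
[6, 9, 9, 7, 2]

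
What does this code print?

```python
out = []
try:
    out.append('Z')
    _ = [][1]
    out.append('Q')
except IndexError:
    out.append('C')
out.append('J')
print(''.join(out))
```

Execution trace: 'Z' (try body) → 'C' (except IndexError) → 'J' (after the try/except). Output: ZCJ

Answer: ZCJ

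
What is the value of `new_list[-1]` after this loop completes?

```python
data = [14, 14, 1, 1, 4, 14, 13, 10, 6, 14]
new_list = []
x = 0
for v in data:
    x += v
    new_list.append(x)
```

Cumulative sum ends at 91
`new_list` takes the values: [] → [14] → [14, 28] → [14, 28, 29] → [14, 28, 29, 30] → [14, 28, 29, 30, 34] → [14, 28, 29, 30, 34, 48] → [14, 28, 29, 30, 34, 48, 61] → [14, 28, 29, 30, 34, 48, 61, 71] → [14, 28, 29, 30, 34, 48, 61, 71, 77] → [14, 28, 29, 30, 34, 48, 61, 71, 77, 91]
So `new_list[-1]` = 91

Answer: 91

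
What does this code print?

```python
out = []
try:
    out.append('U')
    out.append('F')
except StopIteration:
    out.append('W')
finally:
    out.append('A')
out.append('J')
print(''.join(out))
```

Execution trace: 'U' (try body) → 'F' (try body, no exception) → 'A' (finally) → 'J' (after the try/except). Output: UFAJ

Answer: UFAJ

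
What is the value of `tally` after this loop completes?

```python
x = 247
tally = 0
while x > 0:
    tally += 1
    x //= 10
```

Count digits by repeated division by 10
`tally` takes the values: 0 → 1 → 2 → 3

Answer: 3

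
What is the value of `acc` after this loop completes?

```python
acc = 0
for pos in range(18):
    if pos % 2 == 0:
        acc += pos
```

Sum of even numbers 0 to 17
`acc` takes the values: 0 → 2 → 6 → 12 → 20 → 30 → 42 → 56 → 72

Answer: 72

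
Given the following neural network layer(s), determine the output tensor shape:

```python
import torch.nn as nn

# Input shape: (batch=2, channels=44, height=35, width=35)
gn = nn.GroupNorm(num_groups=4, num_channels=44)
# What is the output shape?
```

Input: (2, 44, 35, 35) -> Output: (2, 44, 35, 35)

Answer: (2, 44, 35, 35)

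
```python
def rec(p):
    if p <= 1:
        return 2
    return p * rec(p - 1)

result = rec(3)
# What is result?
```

rec(3) = 3 * 2 * 2 = 12

Answer: 12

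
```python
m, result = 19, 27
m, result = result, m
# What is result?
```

Trace:
`m, result = 19, 27` → m = 19; result = 27
`m, result = result, m` → m = 27; result = 19
So result = 19

Answer: 19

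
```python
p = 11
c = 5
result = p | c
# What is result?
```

Trace:
`p = 11` → p = 11
`c = 5` → c = 5
`result = p | c` → result = 15
So result = 15

Answer: 15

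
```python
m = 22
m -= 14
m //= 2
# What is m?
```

Trace:
`m = 22` → m = 22
`m -= 14` → m = 8
`m //= 2` → m = 4
So m = 4

Answer: 4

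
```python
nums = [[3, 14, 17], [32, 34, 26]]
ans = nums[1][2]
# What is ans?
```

Trace:
`nums = [[3, 14, 17], [32, 34, 26]]` → nums = [[3, 14, 17], [32, 34, 26]]
`ans = nums[1][2]` → ans = 26
So ans = 26

Answer: 26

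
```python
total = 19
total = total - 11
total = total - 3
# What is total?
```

Trace:
`total = 19` → total = 19
`total = total - 11` → total = 8
`total = total - 3` → total = 5
So total = 5

Answer: 5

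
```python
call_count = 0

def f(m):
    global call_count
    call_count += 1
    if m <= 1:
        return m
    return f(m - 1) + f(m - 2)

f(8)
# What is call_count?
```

Calls(m) = 1 + Calls(m-1) + Calls(m-2); Calls(0)=Calls(1)=1. For m=8 this gives 67.

Answer: 67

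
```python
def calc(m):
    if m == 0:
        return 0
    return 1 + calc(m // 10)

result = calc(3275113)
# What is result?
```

Count of digits of 3275113: 7

Answer: 7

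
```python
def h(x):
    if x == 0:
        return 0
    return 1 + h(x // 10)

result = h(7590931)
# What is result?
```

Count of digits of 7590931: 7

Answer: 7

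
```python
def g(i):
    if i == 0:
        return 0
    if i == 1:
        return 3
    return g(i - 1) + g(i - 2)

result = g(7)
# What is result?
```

Build up from base cases: g(0)=0, g(1)=3, g(2)=3, g(3)=6, g(4)=9, g(5)=15, g(6)=24, ..., g(7)=39

Answer: 39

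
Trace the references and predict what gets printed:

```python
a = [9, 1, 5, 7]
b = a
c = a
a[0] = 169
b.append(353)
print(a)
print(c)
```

Key concept: multiple aliases.
Step by step:
`a = [9, 1, 5, 7]` → a = [9, 1, 5, 7]
`b = a` → b = [9, 1, 5, 7] (same object as a)
`c = a` → c = [9, 1, 5, 7] (same object as a, b)
`a[0] = 169` → a = [169, 1, 5, 7] (same object as b, c); b = [169, 1, 5, 7] (same object as a, c); c = [169, 1, 5, 7] (same object as a, b)
`b.append(353)` → a = [169, 1, 5, 7, 353] (same object as b, c); b = [169, 1, 5, 7, 353] (same object as a, c); c = [169, 1, 5, 7, 353] (same object as a, b)
`print(a)` → prints [169, 1, 5, 7, 353]
`print(c)` → prints [169, 1, 5, 7, 353]

Answer:
[169, 1, 5, 7, 353]
[169, 1, 5, 7, 353]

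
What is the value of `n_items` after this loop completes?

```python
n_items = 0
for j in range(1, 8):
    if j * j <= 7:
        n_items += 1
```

Count numbers where j² ≤ 7
`n_items` takes the values: 0 → 1 → 2

Answer: 2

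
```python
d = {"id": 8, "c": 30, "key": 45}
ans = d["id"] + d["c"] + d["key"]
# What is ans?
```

Trace:
`d = {"id": 8, "c": 30, "key": 45}` → d = {'id': 8, 'c': 30, 'key': 45}
`ans = d["id"] + d["c"] + d["key"]` → ans = 83
So ans = 83

Answer: 83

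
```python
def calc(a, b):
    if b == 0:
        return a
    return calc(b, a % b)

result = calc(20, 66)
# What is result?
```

calc(20, 66) -> calc(66, 20) -> calc(20, 6) -> calc(6, 2) -> calc(2, 0) -> 2

Answer: 2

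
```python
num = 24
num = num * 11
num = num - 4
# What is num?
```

Trace:
`num = 24` → num = 24
`num = num * 11` → num = 264
`num = num - 4` → num = 260
So num = 260

Answer: 260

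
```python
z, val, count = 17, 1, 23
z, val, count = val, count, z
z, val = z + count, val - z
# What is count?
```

Trace:
`z, val, count = 17, 1, 23` → z = 17; val = 1; count = 23
`z, val, count = val, count, z` → z = 1; val = 23; count = 17
`z, val = z + count, val - z` → z = 18; val = 22
So count = 17

Answer: 17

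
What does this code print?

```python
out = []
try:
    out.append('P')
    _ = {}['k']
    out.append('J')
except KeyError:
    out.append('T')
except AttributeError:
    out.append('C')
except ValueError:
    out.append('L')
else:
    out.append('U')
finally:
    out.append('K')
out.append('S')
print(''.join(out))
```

Execution trace: 'P' (try body) → 'T' (except KeyError) → 'K' (finally) → 'S' (after the try/except). Output: PTKS

Answer: PTKS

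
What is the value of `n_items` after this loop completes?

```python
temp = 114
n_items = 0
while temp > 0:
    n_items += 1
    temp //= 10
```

Count digits by repeated division by 10
`n_items` takes the values: 0 → 1 → 2 → 3

Answer: 3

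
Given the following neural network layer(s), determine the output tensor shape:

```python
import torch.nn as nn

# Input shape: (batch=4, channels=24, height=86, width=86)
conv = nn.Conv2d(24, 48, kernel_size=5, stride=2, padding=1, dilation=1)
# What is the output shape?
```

Input: (4, 24, 86, 86) -> Output: (4, 48, 42, 42)

Answer: (4, 48, 42, 42)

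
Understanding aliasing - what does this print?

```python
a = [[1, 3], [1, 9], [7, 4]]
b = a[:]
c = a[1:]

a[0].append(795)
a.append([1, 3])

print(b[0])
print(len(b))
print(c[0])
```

Key concept: slice with nested mutation.
Step by step:
`a = [[1, 3], [1, 9], [7, 4]]` → a = [[1, 3], [1, 9], [7, 4]]
`b = a[:]` → b = [[1, 3], [1, 9], [7, 4]]
`c = a[1:]` → c = [[1, 9], [7, 4]]
`a[0].append(795)` → a = [[1, 3, 795], [1, 9], [7, 4]]; b = [[1, 3, 795], [1, 9], [7, 4]]
`a.append([1, 3])` → a = [[1, 3, 795], [1, 9], [7, 4], [1, 3]]
`print(b[0])` → prints [1, 3, 795]
`print(len(b))` → prints 3
`print(c[0])` → prints [1, 9]

Answer:
[1, 3, 795]
3
[1, 9]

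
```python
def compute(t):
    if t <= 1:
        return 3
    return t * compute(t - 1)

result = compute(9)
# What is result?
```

compute(9) = 9 * 8 * 7 * 6 * 5 * 4 * 3 * 2 * 3 = 1088640

Answer: 1088640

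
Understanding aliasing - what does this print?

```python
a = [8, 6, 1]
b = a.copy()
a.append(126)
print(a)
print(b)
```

Key concept: list.copy() creates independent copy.
Step by step:
`a = [8, 6, 1]` → a = [8, 6, 1]
`b = a.copy()` → b = [8, 6, 1]
`a.append(126)` → a = [8, 6, 1, 126]
`print(a)` → prints [8, 6, 1, 126]
`print(b)` → prints [8, 6, 1]

Answer:
[8, 6, 1, 126]
[8, 6, 1]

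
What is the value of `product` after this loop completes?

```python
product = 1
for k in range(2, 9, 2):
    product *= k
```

Product of even numbers 2 to 8
`product` takes the values: 1 → 2 → 8 → 48 → 384

Answer: 384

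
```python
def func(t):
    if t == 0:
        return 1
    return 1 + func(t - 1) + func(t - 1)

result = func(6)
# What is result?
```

func(t) = 1 + 2·func(t-1), func(0)=1. Closed form: (1+1)·2^6 - 1 = 127.

Answer: 127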